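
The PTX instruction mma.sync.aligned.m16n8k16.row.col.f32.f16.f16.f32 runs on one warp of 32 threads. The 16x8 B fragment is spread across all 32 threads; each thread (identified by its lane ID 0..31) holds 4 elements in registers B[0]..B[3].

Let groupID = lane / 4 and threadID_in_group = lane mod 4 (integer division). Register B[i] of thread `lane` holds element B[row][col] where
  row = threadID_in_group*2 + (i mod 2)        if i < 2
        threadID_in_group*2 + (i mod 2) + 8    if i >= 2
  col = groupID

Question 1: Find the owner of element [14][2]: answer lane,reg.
11,2

c=2->g=2  r=14->rb=1,t=3,b0=0
L=2*4+3=11  i=1*2+0=2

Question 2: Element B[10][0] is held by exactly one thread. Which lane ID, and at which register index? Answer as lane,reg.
1,2

c:0=>grp=0  r:10=>rB=1,tig=1,lo=0
L=0*4+1=1  i=1*2+0=2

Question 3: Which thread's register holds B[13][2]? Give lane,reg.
c=2->g=2  r=13->rb=1,t=2,b0=1
L=2*4+2=10  i=1*2+1=3

10,3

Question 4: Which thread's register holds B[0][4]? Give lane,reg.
16,0

c=4→G=4  r=0→rhi=0,T=0,p=0
L=4*4+0=16  i=0*2+0=0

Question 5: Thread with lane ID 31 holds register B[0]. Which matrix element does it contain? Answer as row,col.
L=31→G=31>>2=7, T=31&3=3
[0]→row 3·2+0+0=6  col G=7

6,7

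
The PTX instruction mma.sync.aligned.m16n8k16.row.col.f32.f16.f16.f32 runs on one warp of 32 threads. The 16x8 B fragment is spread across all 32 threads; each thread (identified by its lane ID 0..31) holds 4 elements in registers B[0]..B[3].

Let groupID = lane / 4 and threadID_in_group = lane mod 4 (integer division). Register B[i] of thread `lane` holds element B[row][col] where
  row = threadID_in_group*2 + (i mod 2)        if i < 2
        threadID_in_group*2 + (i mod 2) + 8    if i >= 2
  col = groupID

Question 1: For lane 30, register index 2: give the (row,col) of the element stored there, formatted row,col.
lane 30=>30/4=7, 30 mod 4=2
i=2  r:2·2+0+8=>12  c:7

12,7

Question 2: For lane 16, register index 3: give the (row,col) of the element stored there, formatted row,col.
9,4

lane 16: g=4 (16/4), t=0 (16%4)
i=3: r=0*2+1+8=9, c=g=4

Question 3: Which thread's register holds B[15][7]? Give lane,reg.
c=7⇒gr=7  r=15⇒Rb=1,th=3,odd=1
L=7*4+3=31  i=1*2+1=3

31,3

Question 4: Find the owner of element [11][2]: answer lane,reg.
c=2→G=2  r=11→rhi=1,T=1,p=1
L=2*4+1=9  i=1*2+1=3

9,3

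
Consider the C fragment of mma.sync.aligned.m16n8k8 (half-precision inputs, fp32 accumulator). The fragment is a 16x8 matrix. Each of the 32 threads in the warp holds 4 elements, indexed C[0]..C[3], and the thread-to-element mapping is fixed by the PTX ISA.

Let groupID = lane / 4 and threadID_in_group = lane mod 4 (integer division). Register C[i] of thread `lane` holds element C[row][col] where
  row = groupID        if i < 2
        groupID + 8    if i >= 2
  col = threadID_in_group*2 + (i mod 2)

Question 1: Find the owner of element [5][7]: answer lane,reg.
r=5→G=5,rhi=0  c=7→T=3,p=1
L=5*4+3=23  i=0*2+1=1

23,1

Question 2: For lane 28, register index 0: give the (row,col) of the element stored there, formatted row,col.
28: gid=7,tid=0
[0] (7+0,0*2+0) = (7,0)

7,0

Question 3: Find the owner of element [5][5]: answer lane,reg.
22,1

r:5=>grp=5,rB=0  c:5=>tig=2,lo=1
L=5*4+2=22  i=0*2+1=1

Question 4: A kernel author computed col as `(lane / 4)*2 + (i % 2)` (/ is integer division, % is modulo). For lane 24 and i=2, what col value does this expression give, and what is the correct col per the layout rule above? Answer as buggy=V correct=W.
buggy=12 correct=0

`(lane / 4)*2 + (i % 2)`[24,2]->12
lane 24->24/4=6, 24 mod 4=0
i=2  r:6+8->14  c:2·0+0->0
col: 12 vs 0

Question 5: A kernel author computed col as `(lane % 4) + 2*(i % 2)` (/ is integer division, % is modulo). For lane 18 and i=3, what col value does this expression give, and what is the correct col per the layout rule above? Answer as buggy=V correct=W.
`(lane % 4) + 2*(i % 2)`[18,3]=>4
18: grp=4,tig=2
[3] (4+8,2*2+1) = (12,5)
col: 4 vs 5

buggy=4 correct=5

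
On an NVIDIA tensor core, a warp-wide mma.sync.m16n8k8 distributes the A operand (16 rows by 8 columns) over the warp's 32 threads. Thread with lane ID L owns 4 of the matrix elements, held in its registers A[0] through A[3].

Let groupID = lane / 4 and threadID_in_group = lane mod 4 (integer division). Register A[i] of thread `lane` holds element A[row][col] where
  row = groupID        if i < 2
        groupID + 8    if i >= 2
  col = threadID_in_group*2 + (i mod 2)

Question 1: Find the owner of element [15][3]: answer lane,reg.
r=15→G=7,rhi=1  c=3→T=1,p=1
L=7*4+1=29  i=1*2+1=3

29,3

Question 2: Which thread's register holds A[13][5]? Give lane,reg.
r:13=>grp=5,rB=1  c:5=>tig=2,lo=1
L=5*4+2=22  i=1*2+1=3

22,3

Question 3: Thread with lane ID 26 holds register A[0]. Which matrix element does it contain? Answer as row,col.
lane 26⇒26/4=6, 26 mod 4=2
i=0  r:6+0⇒6  c:2·2+0⇒4

6,4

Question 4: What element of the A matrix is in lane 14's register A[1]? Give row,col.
3,5

lane 14->14/4=3, 14 mod 4=2
i=1  r:3+0->3  c:2·2+1->5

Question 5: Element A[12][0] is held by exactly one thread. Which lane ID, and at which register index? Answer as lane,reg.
16,2

r:12=>grp=4,rB=1  c:0=>tig=0,lo=0
L=4*4+0=16  i=1*2+0=2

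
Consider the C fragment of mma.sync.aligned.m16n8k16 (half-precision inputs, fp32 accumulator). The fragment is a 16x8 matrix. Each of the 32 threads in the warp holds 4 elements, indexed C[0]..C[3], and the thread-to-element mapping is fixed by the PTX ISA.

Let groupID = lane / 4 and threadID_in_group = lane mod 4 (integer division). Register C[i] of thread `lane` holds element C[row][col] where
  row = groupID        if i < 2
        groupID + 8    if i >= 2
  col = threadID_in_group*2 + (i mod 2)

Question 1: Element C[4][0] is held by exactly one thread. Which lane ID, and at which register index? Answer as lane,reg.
r=4⇒gr=4,Rb=0  c=0⇒th=0,odd=0
L=4*4+0=16  i=0*2+0=0

16,0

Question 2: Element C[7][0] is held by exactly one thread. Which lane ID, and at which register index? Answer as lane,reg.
r:7=>grp=7,rB=0  c:0=>tig=0,lo=0
L=7*4+0=28  i=0*2+0=0

28,0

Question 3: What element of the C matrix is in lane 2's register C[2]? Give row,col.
L=2→G=2>>2=0, T=2&3=2
[2]→row 0+8=8  col 2·2+0=4

8,4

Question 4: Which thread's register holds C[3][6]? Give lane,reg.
15,0

r: 3->gid=3,r8=0  c: 6->tid=3,i&1=0
L=3*4+3=15  i=0*2+0=0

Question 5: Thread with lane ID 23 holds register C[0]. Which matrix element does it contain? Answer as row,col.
lane 23: g=5 (23/4), t=3 (23%4)
i=0: r=5+0=5, c=3*2+0=6

5,6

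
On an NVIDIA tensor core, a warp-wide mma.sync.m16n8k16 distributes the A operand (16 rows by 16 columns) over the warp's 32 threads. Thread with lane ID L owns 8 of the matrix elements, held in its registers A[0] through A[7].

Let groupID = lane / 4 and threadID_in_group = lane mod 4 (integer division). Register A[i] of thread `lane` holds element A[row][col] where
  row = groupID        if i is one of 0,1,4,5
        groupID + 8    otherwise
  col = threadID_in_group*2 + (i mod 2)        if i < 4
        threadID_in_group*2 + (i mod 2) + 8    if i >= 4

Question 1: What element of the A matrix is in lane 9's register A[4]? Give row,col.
2,10

9: gr=2,th=1
[4] (2+0,1*2+0+8) = (2,10)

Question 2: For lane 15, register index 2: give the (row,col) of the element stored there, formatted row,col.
11,6

lane 15⇒15/4=3, 15 mod 4=3
i=2  r:3+8⇒11  c:2·3+0+0⇒6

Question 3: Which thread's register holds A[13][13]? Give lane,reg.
r: 13->gid=5,r8=1  c: 13->c8=1,tid=2,i&1=1
L=5*4+2=22  i=1*4+1*2+1=7

22,7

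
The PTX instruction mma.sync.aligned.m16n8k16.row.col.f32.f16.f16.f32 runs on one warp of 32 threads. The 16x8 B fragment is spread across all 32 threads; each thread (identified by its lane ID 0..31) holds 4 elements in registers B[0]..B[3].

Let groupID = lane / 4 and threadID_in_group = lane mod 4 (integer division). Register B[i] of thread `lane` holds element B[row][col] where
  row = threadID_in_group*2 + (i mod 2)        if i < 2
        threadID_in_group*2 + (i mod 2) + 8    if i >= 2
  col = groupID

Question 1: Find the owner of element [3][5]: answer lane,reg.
21,1

c: 5->gid=5  r: 3->r8=0,tid=1,i&1=1
L=5*4+1=21  i=0*2+1=1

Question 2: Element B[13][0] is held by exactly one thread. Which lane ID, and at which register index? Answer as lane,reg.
c=0→G=0  r=13→rhi=1,T=2,p=1
L=0*4+2=2  i=1*2+1=3

2,3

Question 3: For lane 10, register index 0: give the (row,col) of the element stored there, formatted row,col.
10: grp=2,tig=2
[0] (2*2+0+0,2) = (4,2)

4,2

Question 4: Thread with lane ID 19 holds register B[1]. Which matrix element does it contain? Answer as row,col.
7,4

lane 19→19/4=4, 19 mod 4=3
i=1  r:2·3+1+0→7  c:4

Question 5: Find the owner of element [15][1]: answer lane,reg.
c=1->g=1  r=15->rb=1,t=3,b0=1
L=1*4+3=7  i=1*2+1=3

7,3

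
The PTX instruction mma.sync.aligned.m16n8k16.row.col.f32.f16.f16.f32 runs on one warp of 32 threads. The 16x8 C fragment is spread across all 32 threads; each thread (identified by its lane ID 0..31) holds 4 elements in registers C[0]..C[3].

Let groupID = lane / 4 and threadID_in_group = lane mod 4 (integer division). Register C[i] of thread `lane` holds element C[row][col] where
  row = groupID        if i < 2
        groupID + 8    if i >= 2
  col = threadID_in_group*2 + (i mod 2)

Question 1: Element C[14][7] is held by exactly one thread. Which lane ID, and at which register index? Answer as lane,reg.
r=14⇒gr=6,Rb=1  c=7⇒th=3,odd=1
L=6*4+3=27  i=1*2+1=3

27,3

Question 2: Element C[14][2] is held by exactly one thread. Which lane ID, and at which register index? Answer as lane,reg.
r:14=>grp=6,rB=1  c:2=>tig=1,lo=0
L=6*4+1=25  i=1*2+0=2

25,2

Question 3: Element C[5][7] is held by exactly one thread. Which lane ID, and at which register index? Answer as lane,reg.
r:5=>grp=5,rB=0  c:7=>tig=3,lo=1
L=5*4+3=23  i=0*2+1=1

23,1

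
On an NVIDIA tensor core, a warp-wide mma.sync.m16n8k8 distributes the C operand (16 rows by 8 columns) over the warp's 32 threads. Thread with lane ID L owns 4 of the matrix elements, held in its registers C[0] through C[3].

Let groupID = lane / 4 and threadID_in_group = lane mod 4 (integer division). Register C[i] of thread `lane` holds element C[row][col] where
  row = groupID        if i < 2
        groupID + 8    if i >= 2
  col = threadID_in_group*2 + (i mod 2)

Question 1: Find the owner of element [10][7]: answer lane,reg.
r: 10->gid=2,r8=1  c: 7->tid=3,i&1=1
L=2*4+3=11  i=1*2+1=3

11,3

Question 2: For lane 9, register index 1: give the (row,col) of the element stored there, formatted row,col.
2,3

lane 9->9/4=2, 9 mod 4=1
i=1  r:2+0->2  c:2·1+1->3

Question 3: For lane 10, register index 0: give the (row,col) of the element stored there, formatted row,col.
10: gr=2,th=2
[0] (2+0,2*2+0) = (2,4)

2,4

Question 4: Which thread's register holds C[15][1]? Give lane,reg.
r=15⇒gr=7,Rb=1  c=1⇒th=0,odd=1
L=7*4+0=28  i=1*2+1=3

28,3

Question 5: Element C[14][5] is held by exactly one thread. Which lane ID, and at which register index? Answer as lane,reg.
26,3

r=14->g=6,rb=1  c=5->t=2,b0=1
L=6*4+2=26  i=1*2+1=3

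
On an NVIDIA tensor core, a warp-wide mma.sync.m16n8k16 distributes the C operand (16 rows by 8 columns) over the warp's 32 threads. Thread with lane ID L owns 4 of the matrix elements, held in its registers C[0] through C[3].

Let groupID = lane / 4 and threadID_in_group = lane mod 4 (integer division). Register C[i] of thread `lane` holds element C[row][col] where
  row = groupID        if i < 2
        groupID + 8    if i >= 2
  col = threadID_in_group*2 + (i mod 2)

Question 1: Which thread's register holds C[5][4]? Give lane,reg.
r:5=>grp=5,rB=0  c:4=>tig=2,lo=0
L=5*4+2=22  i=0*2+0=0

22,0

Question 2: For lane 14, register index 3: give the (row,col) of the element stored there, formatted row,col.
L=14⇒gr=14>>2=3, th=14&3=2
[3]⇒row 3+8=11  col 2·2+1=5

11,5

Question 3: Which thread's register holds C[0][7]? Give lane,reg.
r=0⇒gr=0,Rb=0  c=7⇒th=3,odd=1
L=0*4+3=3  i=0*2+1=1

3,1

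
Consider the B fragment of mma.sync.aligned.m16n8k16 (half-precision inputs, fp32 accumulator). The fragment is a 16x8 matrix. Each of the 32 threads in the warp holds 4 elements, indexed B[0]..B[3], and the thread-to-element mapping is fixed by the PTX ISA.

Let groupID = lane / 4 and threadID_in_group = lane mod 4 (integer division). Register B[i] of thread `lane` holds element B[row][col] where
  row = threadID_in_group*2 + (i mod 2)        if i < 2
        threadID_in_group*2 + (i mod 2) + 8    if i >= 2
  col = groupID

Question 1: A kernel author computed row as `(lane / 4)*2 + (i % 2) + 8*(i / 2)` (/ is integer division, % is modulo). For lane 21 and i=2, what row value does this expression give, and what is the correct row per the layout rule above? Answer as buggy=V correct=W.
buggy=18 correct=10

`(lane / 4)*2 + (i % 2) + 8*(i / 2)`[21,2]=>18
lane 21: grp=5 (21/4), tig=1 (21%4)
i=2: r=1*2+0+8=10, c=grp=5
row: 18 vs 10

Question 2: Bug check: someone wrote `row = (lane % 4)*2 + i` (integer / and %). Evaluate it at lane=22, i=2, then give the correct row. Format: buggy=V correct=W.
`(lane % 4)*2 + i`[22,2]=>6
22: grp=5,tig=2
[2] (2*2+0+8,5) = (12,5)
row: 6 vs 12

buggy=6 correct=12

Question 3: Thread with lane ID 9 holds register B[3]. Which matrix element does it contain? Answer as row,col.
9: gr=2,th=1
[3] (1*2+1+8,2) = (11,2)

11,2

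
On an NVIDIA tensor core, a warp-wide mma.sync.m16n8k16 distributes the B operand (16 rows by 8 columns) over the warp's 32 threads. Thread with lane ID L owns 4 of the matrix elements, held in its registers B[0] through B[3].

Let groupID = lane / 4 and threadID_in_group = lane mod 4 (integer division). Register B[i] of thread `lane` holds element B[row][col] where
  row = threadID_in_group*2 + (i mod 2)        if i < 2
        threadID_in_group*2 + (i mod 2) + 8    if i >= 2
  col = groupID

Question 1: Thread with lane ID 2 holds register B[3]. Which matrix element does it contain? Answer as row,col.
2: G=0,T=2
[3] (2*2+1+8,0) = (13,0)

13,0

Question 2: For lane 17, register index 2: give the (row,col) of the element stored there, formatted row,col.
17: grp=4,tig=1
[2] (1*2+0+8,4) = (10,4)

10,4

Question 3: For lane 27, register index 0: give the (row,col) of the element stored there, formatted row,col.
27: grp=6,tig=3
[0] (3*2+0+0,6) = (6,6)

6,6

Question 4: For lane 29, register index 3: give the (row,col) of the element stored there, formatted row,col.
L=29→G=29>>2=7, T=29&3=1
[3]→row 1·2+1+8=11  col G=7

11,7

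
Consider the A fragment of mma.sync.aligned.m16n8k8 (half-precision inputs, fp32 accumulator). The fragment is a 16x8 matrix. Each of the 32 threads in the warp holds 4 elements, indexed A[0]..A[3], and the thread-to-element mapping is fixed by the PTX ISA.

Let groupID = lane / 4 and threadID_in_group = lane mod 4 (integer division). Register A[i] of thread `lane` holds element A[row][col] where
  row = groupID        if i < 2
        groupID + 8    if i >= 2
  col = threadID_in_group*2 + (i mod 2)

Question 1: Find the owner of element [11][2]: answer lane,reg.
13,2

r: 11->gid=3,r8=1  c: 2->tid=1,i&1=0
L=3*4+1=13  i=1*2+0=2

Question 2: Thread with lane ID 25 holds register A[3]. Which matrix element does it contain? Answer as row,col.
14,3

25: G=6,T=1
[3] (6+8,1*2+1) = (14,3)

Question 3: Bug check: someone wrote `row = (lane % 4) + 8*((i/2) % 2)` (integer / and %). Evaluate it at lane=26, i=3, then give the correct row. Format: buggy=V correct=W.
`(lane % 4) + 8*((i/2) % 2)`[26,3]=>10
lane 26: grp=6 (26/4), tig=2 (26%4)
i=3: r=6+8=14, c=2*2+1=5
row: 10 vs 14

buggy=10 correct=14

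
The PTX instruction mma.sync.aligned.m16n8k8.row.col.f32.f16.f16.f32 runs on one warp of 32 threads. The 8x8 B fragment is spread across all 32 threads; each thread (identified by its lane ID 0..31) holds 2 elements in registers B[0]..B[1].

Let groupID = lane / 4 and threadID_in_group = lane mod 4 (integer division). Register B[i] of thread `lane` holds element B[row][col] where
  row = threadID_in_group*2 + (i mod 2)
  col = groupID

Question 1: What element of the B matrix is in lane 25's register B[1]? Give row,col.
25: G=6,T=1
[1] (1*2+1,6) = (3,6)

3,6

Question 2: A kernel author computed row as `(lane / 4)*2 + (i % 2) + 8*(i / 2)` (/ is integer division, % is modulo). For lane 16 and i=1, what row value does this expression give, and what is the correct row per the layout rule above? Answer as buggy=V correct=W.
buggy=9 correct=1

`(lane / 4)*2 + (i % 2) + 8*(i / 2)`[16,1]->9
lane 16->16/4=4, 16 mod 4=0
i=1  r:2·0+1->1  c:4
row: 9 vs 1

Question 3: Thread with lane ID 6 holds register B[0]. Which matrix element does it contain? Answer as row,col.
4,1

6: g=1,t=2
[0] (2*2+0,1) = (4,1)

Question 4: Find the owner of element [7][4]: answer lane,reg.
c=4->g=4  r=7->t=3,b0=1
L=4*4+3=19  i=1=1

19,1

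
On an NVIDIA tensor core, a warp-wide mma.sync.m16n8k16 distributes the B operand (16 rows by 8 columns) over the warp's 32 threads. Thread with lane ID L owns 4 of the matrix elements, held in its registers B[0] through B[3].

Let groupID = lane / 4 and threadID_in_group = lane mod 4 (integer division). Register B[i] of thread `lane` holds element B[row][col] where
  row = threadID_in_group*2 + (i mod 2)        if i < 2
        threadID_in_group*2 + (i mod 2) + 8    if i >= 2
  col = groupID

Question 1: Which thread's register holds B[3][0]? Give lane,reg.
1,1

c=0->g=0  r=3->rb=0,t=1,b0=1
L=0*4+1=1  i=0*2+1=1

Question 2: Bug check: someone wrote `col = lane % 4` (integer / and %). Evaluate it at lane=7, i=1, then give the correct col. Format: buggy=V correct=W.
buggy=3 correct=1

`lane % 4`[7,1]→3
7: G=1,T=3
[1] (3*2+1+0,1) = (7,1)
col: 3 vs 1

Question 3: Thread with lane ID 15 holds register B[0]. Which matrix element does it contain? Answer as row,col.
6,3

lane 15: gid=3 (15/4), tid=3 (15%4)
i=0: r=3*2+0+0=6, c=gid=3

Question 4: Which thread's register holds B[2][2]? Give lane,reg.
9,0

c:2=>grp=2  r:2=>rB=0,tig=1,lo=0
L=2*4+1=9  i=0*2+0=0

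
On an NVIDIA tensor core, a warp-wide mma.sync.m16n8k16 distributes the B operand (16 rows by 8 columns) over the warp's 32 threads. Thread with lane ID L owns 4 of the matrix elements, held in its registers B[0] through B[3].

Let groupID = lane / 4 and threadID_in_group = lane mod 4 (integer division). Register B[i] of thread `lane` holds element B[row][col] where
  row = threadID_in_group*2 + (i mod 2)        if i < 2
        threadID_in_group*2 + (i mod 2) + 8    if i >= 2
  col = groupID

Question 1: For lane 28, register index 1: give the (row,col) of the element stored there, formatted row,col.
lane 28: grp=7 (28/4), tig=0 (28%4)
i=1: r=0*2+1+0=1, c=grp=7

1,7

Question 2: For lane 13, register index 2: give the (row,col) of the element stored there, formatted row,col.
13: grp=3,tig=1
[2] (1*2+0+8,3) = (10,3)

10,3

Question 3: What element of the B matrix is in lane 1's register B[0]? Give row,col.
lane 1→1/4=0, 1 mod 4=1
i=0  r:2·1+0+0→2  c:0

2,0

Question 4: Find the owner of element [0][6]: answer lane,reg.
c=6→G=6  r=0→rhi=0,T=0,p=0
L=6*4+0=24  i=0*2+0=0

24,0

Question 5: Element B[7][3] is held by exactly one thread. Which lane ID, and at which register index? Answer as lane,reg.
c=3⇒gr=3  r=7⇒Rb=0,th=3,odd=1
L=3*4+3=15  i=0*2+1=1

15,1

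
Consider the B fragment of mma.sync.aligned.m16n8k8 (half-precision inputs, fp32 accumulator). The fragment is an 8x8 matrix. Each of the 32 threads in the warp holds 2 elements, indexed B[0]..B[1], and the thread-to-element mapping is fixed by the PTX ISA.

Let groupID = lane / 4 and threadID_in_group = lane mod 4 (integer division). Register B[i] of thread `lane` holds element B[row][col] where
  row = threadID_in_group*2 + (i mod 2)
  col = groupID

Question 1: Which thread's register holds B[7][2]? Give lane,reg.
11,1

c=2->g=2  r=7->t=3,b0=1
L=2*4+3=11  i=1=1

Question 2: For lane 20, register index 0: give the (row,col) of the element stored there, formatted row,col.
lane 20→20/4=5, 20 mod 4=0
i=0  r:2·0+0→0  c:5

0,5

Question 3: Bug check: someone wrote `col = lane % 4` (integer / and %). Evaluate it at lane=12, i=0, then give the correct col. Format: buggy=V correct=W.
buggy=0 correct=3

`lane % 4`[12,0]→0
L=12→G=12>>2=3, T=12&3=0
[0]→row 0·2+0=0  col G=3
col: 0 vs 3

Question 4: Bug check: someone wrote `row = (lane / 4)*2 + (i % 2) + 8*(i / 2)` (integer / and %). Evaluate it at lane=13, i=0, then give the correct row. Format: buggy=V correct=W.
buggy=6 correct=2

`(lane / 4)*2 + (i % 2) + 8*(i / 2)`[13,0]=>6
L=13=>grp=13>>2=3, tig=13&3=1
[0]=>row 1·2+0=2  col grp=3
row: 6 vs 2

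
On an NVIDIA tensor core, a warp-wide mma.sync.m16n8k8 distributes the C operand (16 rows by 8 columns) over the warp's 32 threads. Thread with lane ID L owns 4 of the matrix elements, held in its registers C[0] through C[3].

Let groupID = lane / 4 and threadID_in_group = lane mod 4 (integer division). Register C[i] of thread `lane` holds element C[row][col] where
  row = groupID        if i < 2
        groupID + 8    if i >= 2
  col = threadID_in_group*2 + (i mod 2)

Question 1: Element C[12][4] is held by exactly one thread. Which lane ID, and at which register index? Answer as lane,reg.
18,2

r=12⇒gr=4,Rb=1  c=4⇒th=2,odd=0
L=4*4+2=18  i=1*2+0=2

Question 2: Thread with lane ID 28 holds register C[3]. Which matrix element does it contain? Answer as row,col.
15,1

lane 28->28/4=7, 28 mod 4=0
i=3  r:7+8->15  c:2·0+1->1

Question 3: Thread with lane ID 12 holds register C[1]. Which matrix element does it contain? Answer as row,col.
12: gr=3,th=0
[1] (3+0,0*2+1) = (3,1)

3,1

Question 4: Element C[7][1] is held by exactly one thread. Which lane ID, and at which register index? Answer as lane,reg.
r:7=>grp=7,rB=0  c:1=>tig=0,lo=1
L=7*4+0=28  i=0*2+1=1

28,1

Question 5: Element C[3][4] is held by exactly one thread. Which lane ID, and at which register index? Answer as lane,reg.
14,0

r=3->g=3,rb=0  c=4->t=2,b0=0
L=3*4+2=14  i=0*2+0=0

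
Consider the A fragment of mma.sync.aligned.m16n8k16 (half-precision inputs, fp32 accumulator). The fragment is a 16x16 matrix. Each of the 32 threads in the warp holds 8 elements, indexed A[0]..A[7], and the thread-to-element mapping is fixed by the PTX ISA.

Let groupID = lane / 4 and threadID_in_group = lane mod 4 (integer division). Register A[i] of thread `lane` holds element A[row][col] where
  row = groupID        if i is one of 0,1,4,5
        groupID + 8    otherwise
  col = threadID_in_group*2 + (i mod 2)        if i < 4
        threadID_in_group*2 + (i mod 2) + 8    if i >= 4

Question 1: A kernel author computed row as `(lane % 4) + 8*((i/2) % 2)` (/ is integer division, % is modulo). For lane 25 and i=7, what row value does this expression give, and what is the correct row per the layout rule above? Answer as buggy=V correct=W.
buggy=9 correct=14

`(lane % 4) + 8*((i/2) % 2)`[25,7]->9
25: g=6,t=1
[7] (6+8,1*2+1+8) = (14,11)
row: 9 vs 14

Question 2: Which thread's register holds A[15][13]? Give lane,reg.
30,7

r=15->g=7,rb=1  c=13->cb=1,t=2,b0=1
L=7*4+2=30  i=1*4+1*2+1=7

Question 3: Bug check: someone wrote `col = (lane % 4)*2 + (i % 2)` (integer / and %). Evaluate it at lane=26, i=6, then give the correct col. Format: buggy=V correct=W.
`(lane % 4)*2 + (i % 2)`[26,6]→4
26: G=6,T=2
[6] (6+8,2*2+0+8) = (14,12)
col: 4 vs 12

buggy=4 correct=12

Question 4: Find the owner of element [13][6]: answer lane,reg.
r=13→G=5,rhi=1  c=6→chi=0,T=3,p=0
L=5*4+3=23  i=0*4+1*2+0=2

23,2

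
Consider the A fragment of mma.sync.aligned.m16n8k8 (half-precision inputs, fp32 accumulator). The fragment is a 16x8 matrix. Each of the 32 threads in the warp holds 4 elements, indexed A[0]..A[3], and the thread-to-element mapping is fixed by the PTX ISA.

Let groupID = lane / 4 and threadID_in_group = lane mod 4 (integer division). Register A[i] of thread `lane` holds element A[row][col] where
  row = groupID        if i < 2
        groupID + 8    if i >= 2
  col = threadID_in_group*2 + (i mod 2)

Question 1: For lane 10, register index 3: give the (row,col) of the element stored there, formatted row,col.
lane 10: grp=2 (10/4), tig=2 (10%4)
i=3: r=2+8=10, c=2*2+1=5

10,5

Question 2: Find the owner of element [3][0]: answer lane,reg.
r: 3->gid=3,r8=0  c: 0->tid=0,i&1=0
L=3*4+0=12  i=0*2+0=0

12,0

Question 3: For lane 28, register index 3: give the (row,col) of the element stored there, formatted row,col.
15,1

28: g=7,t=0
[3] (7+8,0*2+1) = (15,1)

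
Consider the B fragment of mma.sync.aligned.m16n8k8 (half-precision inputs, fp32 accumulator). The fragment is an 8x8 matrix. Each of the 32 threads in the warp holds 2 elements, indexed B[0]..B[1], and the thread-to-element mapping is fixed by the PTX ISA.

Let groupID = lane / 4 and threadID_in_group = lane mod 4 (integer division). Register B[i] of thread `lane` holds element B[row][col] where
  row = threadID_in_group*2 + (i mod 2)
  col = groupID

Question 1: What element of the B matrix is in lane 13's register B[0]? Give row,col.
2,3

L=13->g=13>>2=3, t=13&3=1
[0]->row 1·2+0=2  col g=3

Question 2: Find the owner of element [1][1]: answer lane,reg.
4,1

c=1→G=1  r=1→T=0,p=1
L=1*4+0=4  i=1=1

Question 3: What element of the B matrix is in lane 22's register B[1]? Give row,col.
5,5

L=22->gid=22>>2=5, tid=22&3=2
[1]->row 2·2+1=5  col gid=5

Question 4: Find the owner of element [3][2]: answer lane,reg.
9,1

c=2⇒gr=2  r=3⇒th=1,odd=1
L=2*4+1=9  i=1=1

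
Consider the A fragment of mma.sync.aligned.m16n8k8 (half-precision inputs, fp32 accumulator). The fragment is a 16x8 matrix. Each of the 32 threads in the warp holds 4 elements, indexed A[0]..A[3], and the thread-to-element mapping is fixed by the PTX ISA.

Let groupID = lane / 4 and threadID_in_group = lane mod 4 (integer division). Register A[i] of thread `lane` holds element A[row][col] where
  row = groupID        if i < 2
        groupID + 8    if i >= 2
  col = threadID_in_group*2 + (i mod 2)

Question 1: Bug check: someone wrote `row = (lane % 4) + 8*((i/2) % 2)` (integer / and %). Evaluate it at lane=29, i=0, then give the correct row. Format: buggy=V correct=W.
`(lane % 4) + 8*((i/2) % 2)`[29,0]=>1
L=29=>grp=29>>2=7, tig=29&3=1
[0]=>row 7+0=7  col 1·2+0=2
row: 1 vs 7

buggy=1 correct=7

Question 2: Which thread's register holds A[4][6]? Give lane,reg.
19,0

r=4→G=4,rhi=0  c=6→T=3,p=0
L=4*4+3=19  i=0*2+0=0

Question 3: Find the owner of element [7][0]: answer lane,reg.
28,0

r=7->g=7,rb=0  c=0->t=0,b0=0
L=7*4+0=28  i=0*2+0=0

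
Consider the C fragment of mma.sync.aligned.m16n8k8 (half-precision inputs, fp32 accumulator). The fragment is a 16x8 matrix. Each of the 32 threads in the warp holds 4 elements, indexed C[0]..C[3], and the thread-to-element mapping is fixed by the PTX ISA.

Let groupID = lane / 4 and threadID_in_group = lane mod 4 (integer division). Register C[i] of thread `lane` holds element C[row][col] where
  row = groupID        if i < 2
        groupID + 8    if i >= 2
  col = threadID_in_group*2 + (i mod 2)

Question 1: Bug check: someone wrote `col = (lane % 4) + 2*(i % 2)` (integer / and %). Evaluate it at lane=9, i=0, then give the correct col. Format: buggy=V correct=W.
buggy=1 correct=2

`(lane % 4) + 2*(i % 2)`[9,0]⇒1
lane 9⇒9/4=2, 9 mod 4=1
i=0  r:2+0⇒2  c:2·1+0⇒2
col: 1 vs 2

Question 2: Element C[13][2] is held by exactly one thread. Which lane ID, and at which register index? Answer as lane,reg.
r: 13->gid=5,r8=1  c: 2->tid=1,i&1=0
L=5*4+1=21  i=1*2+0=2

21,2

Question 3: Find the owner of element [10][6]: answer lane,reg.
r=10⇒gr=2,Rb=1  c=6⇒th=3,odd=0
L=2*4+3=11  i=1*2+0=2

11,2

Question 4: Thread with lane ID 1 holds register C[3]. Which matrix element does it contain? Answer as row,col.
1: grp=0,tig=1
[3] (0+8,1*2+1) = (8,3)

8,3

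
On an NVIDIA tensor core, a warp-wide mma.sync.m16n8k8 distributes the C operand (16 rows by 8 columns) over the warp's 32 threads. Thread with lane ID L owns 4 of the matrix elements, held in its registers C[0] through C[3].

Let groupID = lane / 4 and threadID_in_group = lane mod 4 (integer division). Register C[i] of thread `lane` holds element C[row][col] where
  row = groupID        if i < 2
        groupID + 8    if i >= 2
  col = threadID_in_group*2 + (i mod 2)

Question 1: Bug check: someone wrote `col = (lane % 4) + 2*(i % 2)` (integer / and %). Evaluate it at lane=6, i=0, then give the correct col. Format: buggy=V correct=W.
buggy=2 correct=4

`(lane % 4) + 2*(i % 2)`[6,0]->2
L=6->g=6>>2=1, t=6&3=2
[0]->row 1+0=1  col 2·2+0=4
col: 2 vs 4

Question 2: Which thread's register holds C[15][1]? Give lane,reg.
r=15->g=7,rb=1  c=1->t=0,b0=1
L=7*4+0=28  i=1*2+1=3

28,3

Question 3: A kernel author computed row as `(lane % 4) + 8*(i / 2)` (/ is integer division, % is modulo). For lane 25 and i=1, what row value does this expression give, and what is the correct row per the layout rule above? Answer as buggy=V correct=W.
`(lane % 4) + 8*(i / 2)`[25,1]⇒1
lane 25: gr=6 (25/4), th=1 (25%4)
i=1: r=6+0=6, c=1*2+1=3
row: 1 vs 6

buggy=1 correct=6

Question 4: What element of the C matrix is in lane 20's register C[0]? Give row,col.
5,0

lane 20→20/4=5, 20 mod 4=0
i=0  r:5+0→5  c:2·0+0→0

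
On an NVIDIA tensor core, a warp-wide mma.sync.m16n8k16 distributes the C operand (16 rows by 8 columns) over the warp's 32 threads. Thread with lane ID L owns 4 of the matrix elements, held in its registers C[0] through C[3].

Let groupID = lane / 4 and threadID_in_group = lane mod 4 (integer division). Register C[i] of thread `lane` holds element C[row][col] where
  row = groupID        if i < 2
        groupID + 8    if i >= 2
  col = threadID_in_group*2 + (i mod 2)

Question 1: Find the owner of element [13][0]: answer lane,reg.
r=13->g=5,rb=1  c=0->t=0,b0=0
L=5*4+0=20  i=1*2+0=2

20,2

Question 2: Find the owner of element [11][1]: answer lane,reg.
r=11⇒gr=3,Rb=1  c=1⇒th=0,odd=1
L=3*4+0=12  i=1*2+1=3

12,3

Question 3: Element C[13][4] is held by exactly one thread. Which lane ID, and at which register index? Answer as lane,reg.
r:13=>grp=5,rB=1  c:4=>tig=2,lo=0
L=5*4+2=22  i=1*2+0=2

22,2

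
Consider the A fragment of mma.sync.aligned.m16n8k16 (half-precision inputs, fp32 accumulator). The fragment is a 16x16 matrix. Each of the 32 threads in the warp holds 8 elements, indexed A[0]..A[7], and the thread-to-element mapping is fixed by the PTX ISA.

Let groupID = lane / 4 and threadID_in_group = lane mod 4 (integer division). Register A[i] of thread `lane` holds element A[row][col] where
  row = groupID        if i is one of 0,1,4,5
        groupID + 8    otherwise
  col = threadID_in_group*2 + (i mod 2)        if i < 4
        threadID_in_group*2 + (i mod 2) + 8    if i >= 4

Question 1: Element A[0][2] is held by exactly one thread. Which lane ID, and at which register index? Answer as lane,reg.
r=0→G=0,rhi=0  c=2→chi=0,T=1,p=0
L=0*4+1=1  i=0*4+0*2+0=0

1,0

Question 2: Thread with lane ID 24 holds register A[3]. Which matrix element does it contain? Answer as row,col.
L=24->gid=24>>2=6, tid=24&3=0
[3]->row 6+8=14  col 0·2+1+0=1

14,1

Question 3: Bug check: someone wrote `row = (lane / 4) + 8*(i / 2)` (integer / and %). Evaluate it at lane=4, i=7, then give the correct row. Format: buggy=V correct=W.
`(lane / 4) + 8*(i / 2)`[4,7]→25
lane 4: G=1 (4/4), T=0 (4%4)
i=7: r=1+8=9, c=0*2+1+8=9
row: 25 vs 9

buggy=25 correct=9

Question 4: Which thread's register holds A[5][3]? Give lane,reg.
r:5=>grp=5,rB=0  c:3=>cB=0,tig=1,lo=1
L=5*4+1=21  i=0*4+0*2+1=1

21,1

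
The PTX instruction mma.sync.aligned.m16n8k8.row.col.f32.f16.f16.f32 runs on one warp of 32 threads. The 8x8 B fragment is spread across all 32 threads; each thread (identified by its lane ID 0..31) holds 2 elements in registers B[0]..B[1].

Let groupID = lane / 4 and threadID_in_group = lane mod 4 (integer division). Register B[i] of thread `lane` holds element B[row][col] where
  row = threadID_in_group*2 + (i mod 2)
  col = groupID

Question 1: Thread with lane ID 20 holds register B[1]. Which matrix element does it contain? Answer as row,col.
1,5

20: g=5,t=0
[1] (0*2+1,5) = (1,5)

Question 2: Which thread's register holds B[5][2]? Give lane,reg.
10,1

c=2→G=2  r=5→T=2,p=1
L=2*4+2=10  i=1=1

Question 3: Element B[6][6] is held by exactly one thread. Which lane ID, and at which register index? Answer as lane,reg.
27,0

c=6->g=6  r=6->t=3,b0=0
L=6*4+3=27  i=0=0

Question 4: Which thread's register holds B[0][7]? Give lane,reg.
c: 7->gid=7  r: 0->tid=0,i&1=0
L=7*4+0=28  i=0=0

28,0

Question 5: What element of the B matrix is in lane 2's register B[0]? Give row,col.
4,0

L=2→G=2>>2=0, T=2&3=2
[0]→row 2·2+0=4  col G=0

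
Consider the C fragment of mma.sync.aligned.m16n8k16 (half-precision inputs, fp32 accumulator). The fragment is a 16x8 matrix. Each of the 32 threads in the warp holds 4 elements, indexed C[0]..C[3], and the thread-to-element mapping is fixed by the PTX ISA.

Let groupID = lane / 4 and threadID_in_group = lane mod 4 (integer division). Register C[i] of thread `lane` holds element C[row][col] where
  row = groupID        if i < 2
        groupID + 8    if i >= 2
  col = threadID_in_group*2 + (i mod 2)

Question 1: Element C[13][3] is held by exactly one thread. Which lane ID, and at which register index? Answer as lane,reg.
21,3

r=13->g=5,rb=1  c=3->t=1,b0=1
L=5*4+1=21  i=1*2+1=3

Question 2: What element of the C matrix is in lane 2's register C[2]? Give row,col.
8,4

lane 2=>2/4=0, 2 mod 4=2
i=2  r:0+8=>8  c:2·2+0=>4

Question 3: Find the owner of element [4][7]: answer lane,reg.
r=4⇒gr=4,Rb=0  c=7⇒th=3,odd=1
L=4*4+3=19  i=0*2+1=1

19,1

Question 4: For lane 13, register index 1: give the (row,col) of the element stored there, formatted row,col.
3,3

13: G=3,T=1
[1] (3+0,1*2+1) = (3,3)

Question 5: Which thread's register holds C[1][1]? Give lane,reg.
4,1

r=1→G=1,rhi=0  c=1→T=0,p=1
L=1*4+0=4  i=0*2+1=1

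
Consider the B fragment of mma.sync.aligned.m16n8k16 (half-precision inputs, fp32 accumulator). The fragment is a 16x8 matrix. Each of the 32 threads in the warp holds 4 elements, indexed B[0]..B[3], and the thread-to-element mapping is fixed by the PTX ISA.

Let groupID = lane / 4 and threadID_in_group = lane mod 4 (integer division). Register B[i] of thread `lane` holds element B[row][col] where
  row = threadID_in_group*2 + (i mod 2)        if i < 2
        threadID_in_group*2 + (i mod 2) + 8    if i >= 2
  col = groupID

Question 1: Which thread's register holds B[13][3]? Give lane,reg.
14,3

c=3->g=3  r=13->rb=1,t=2,b0=1
L=3*4+2=14  i=1*2+1=3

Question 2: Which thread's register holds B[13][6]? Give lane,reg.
c=6→G=6  r=13→rhi=1,T=2,p=1
L=6*4+2=26  i=1*2+1=3

26,3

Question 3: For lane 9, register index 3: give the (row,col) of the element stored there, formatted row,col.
11,2

9: grp=2,tig=1
[3] (1*2+1+8,2) = (11,2)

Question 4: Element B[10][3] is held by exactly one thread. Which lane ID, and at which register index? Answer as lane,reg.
c=3→G=3  r=10→rhi=1,T=1,p=0
L=3*4+1=13  i=1*2+0=2

13,2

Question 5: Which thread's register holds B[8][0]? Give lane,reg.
0,2

c: 0->gid=0  r: 8->r8=1,tid=0,i&1=0
L=0*4+0=0  i=1*2+0=2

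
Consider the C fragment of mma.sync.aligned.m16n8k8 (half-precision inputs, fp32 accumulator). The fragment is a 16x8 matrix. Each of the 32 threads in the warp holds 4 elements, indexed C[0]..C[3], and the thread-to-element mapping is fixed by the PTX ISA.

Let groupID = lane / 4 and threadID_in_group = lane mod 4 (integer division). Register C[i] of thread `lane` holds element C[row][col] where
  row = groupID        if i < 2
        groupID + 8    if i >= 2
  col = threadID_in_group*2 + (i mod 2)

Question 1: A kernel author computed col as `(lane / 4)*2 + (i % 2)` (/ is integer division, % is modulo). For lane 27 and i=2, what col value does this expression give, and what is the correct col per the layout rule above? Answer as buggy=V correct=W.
`(lane / 4)*2 + (i % 2)`[27,2]=>12
lane 27=>27/4=6, 27 mod 4=3
i=2  r:6+8=>14  c:2·3+0=>6
col: 12 vs 6

buggy=12 correct=6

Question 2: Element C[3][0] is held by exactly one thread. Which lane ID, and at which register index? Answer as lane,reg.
12,0

r=3⇒gr=3,Rb=0  c=0⇒th=0,odd=0
L=3*4+0=12  i=0*2+0=0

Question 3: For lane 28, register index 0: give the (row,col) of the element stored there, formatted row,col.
L=28→G=28>>2=7, T=28&3=0
[0]→row 7+0=7  col 0·2+0=0

7,0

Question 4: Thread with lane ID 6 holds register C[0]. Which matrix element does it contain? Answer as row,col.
1,4

6: g=1,t=2
[0] (1+0,2*2+0) = (1,4)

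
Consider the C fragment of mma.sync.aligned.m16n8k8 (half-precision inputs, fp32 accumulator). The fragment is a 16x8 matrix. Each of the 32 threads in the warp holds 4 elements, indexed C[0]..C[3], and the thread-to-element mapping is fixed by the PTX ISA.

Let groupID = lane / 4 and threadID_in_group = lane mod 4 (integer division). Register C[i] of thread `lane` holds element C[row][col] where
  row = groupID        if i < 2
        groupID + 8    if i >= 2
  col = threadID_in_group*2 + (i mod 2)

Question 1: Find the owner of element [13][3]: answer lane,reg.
21,3

r=13⇒gr=5,Rb=1  c=3⇒th=1,odd=1
L=5*4+1=21  i=1*2+1=3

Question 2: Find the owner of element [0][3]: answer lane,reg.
r=0->g=0,rb=0  c=3->t=1,b0=1
L=0*4+1=1  i=0*2+1=1

1,1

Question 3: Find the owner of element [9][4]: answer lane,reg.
6,2

r=9→G=1,rhi=1  c=4→T=2,p=0
L=1*4+2=6  i=1*2+0=2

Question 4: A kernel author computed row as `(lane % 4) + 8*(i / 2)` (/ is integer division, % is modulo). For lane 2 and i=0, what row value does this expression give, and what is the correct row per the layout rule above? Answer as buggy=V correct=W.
`(lane % 4) + 8*(i / 2)`[2,0]->2
lane 2->2/4=0, 2 mod 4=2
i=0  r:0+0->0  c:2·2+0->4
row: 2 vs 0

buggy=2 correct=0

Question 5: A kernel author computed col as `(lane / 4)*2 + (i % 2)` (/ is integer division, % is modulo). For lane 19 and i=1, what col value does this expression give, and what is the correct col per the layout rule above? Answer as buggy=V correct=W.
buggy=9 correct=7

`(lane / 4)*2 + (i % 2)`[19,1]=>9
19: grp=4,tig=3
[1] (4+0,3*2+1) = (4,7)
col: 9 vs 7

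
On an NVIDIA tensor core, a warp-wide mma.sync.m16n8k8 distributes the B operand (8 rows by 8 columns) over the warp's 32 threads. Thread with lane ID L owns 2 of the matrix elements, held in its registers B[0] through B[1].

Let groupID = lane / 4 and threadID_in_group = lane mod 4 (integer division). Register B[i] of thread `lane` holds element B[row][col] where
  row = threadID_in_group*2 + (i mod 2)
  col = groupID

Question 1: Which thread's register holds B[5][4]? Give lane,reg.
c:4=>grp=4  r:5=>tig=2,lo=1
L=4*4+2=18  i=1=1

18,1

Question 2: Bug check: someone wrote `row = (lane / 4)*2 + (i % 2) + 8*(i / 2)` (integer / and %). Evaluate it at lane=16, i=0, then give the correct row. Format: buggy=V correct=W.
`(lane / 4)*2 + (i % 2) + 8*(i / 2)`[16,0]=>8
16: grp=4,tig=0
[0] (0*2+0,4) = (0,4)
row: 8 vs 0

buggy=8 correct=0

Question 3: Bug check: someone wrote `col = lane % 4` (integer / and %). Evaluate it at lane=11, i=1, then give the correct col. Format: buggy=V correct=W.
buggy=3 correct=2

`lane % 4`[11,1]=>3
L=11=>grp=11>>2=2, tig=11&3=3
[1]=>row 3·2+1=7  col grp=2
col: 3 vs 2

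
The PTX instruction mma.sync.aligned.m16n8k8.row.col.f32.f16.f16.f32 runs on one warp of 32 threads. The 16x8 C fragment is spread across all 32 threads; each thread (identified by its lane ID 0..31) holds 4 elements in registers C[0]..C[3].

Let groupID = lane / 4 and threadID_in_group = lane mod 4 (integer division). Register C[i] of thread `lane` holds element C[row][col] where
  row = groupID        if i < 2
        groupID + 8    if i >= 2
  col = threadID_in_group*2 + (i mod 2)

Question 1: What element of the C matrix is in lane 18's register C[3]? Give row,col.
12,5

18: gr=4,th=2
[3] (4+8,2*2+1) = (12,5)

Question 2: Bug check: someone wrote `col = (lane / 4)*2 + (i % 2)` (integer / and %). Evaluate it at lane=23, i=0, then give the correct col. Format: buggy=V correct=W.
buggy=10 correct=6

`(lane / 4)*2 + (i % 2)`[23,0]→10
23: G=5,T=3
[0] (5+0,3*2+0) = (5,6)
col: 10 vs 6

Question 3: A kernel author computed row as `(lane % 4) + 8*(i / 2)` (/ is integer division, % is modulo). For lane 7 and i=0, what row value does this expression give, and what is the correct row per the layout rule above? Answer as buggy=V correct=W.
`(lane % 4) + 8*(i / 2)`[7,0]->3
lane 7->7/4=1, 7 mod 4=3
i=0  r:1+0->1  c:2·3+0->6
row: 3 vs 1

buggy=3 correct=1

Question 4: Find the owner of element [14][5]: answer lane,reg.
r=14→G=6,rhi=1  c=5→T=2,p=1
L=6*4+2=26  i=1*2+1=3

26,3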